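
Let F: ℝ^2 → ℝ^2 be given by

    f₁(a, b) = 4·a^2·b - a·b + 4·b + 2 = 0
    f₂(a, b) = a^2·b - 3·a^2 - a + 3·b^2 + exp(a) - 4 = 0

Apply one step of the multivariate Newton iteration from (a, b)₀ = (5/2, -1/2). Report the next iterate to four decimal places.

At (5/2, -1/2): F = (-11.2500, -15.442506).
Jacobian J = [[8·a·b - b, 4·a^2 - a + 4], [2·a·b - 6·a + exp(a) - 1, a^2 + 6·b]].
At the point, J = [[-9.5000, 26.5000], [-6.317506, 3.2500]] (det J = 136.538910).
Solving J·Δ = −F gives Δ = (-2.7294, -0.5539).
Then the next iterate is (a, b)₁ = (-0.2294, -1.0539).

(-0.2294, -1.0539)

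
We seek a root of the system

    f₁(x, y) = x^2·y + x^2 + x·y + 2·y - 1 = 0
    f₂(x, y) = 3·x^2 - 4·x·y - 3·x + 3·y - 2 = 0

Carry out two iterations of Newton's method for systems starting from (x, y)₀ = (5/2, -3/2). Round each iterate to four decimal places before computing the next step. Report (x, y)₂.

At (5/2, -3/2): F = (-10.8750, 19.7500).
Jacobian J = [[2·x·y + 2·x + y, x^2 + x + 2], [6·x - 4·y - 3, -4·x + 3]].
At the point, J = [[-4.0000, 10.7500], [18.0000, -7.0000]] (det J = -165.5000).
Solving J·Δ = −F gives Δ = (-0.8229, 0.7054).
Then the next iterate is (x, y)₁ = (1.6771, -0.7946).
Round to (1.6771, -0.7946) and repeat: F = (-3.344102, 4.353388), J = [[-0.105647, 6.489764], [10.2410, -3.7084]].
Δ = (-0.2399, 0.5114), so (x, y)₂ = (1.4372, -0.2832).

(1.4372, -0.2832)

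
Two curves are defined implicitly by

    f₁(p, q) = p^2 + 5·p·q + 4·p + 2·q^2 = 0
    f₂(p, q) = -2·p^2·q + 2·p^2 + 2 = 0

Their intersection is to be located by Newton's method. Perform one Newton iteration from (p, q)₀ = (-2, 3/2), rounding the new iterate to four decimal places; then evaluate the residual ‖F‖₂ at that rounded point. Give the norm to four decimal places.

At (-2, 3/2): F = (-14.5000, -2.0000).
Jacobian J = [[2·p + 5·q + 4, 5·p + 4·q], [-4·p·q + 4·p, -2·p^2]].
At the point, J = [[7.5000, -4.0000], [4.0000, -8.0000]] (det J = -44.0000).
Solving J·Δ = −F gives Δ = (2.4545, 0.9773).
Then the next iterate is (p, q)₁ = (0.4545, 2.4773).
Re-evaluating at (0.4545, 2.4773): F = (19.928265, 1.389668), so ‖F‖₂ = 19.9767.

19.9767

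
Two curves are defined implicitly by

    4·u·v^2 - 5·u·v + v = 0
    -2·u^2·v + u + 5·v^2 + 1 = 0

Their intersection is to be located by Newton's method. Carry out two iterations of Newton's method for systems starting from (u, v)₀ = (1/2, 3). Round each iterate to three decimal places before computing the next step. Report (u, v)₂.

(1.401, 0.820)

At (1/2, 3): F = (13.500, 45.000).
Jacobian J = [[4·v^2 - 5·v, 8·u·v - 5·u + 1], [-4·u·v + 1, -2·u^2 + 10·v]].
At the point, J = [[21.000, 10.500], [-5.000, 29.500]] (det J = 672.000).
Solving J·Δ = −F gives Δ = (0.110, -1.507).
Then the next iterate is (u, v)₁ = (0.610, 1.493).
Round to (0.610, 1.493) and repeat: F = (2.37823, 11.64415), J = [[1.45120, 5.23584], [-2.64292, 14.18580]].
Δ = (0.791, -0.673), so (u, v)₂ = (1.401, 0.820).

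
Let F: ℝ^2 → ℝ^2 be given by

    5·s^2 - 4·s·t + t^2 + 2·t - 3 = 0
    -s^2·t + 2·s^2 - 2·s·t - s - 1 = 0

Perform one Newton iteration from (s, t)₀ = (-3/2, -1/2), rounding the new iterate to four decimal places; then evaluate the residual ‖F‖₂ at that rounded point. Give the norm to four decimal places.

1.6327

At (-3/2, -1/2): F = (4.5000, 4.6250).
Jacobian J = [[10·s - 4·t, -4·s + 2·t + 2], [-2·s·t + 4·s - 2·t - 1, -s^2 - 2·s]].
At the point, J = [[-13.0000, 7.0000], [-7.5000, 0.7500]] (det J = 42.7500).
Solving J·Δ = −F gives Δ = (0.6784, 0.6170).
Then the next iterate is (s, t)₁ = (-0.8216, 0.1170).
Re-evaluating at (-0.8216, 0.1170): F = (1.007331, 1.284929), so ‖F‖₂ = 1.6327.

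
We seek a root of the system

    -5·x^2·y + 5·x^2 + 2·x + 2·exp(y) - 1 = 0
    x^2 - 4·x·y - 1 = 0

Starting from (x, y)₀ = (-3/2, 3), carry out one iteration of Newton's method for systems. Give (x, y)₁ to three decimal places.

At (-3/2, 3): F = (13.67107, 19.250).
Jacobian J = [[-10·x·y + 10·x + 2, -5·x^2 + 2·exp(y)], [2·x - 4·y, -4·x]].
At the point, J = [[32.000, 28.92107], [-15.000, 6.000]] (det J = 625.81611).
Solving J·Δ = −F gives Δ = (0.759, -1.312).
Then the next iterate is (x, y)₁ = (-0.741, 1.688).

(-0.741, 1.688)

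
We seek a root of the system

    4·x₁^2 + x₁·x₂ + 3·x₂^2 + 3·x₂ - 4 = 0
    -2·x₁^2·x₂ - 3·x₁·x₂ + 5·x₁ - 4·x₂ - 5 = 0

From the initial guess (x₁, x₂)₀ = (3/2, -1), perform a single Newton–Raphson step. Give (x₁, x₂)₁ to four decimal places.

(1.3176, -0.0041)

At (3/2, -1): F = (3.5000, 15.5000).
Jacobian J = [[8·x₁ + x₂, x₁ + 6·x₂ + 3], [-4·x₁·x₂ - 3·x₂ + 5, -2·x₁^2 - 3·x₁ - 4]].
At the point, J = [[11.0000, -1.5000], [14.0000, -13.0000]] (det J = -122.0000).
Solving J·Δ = −F gives Δ = (-0.1824, 0.9959).
Then the next iterate is (x₁, x₂)₁ = (1.3176, -0.0041).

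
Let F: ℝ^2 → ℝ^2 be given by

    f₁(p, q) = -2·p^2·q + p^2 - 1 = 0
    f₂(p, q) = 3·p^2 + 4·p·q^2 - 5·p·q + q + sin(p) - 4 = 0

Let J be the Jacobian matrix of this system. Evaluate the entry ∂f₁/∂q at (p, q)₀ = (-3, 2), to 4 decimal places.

∂f₁/∂q = -2·p^2.
At (-3, 2) this is -18.0000.

-18.0000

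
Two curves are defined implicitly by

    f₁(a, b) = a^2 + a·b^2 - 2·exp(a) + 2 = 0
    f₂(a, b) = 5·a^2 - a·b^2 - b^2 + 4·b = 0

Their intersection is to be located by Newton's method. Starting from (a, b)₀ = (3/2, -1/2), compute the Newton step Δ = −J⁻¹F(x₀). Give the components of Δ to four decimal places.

(-1.0167, 0.9801)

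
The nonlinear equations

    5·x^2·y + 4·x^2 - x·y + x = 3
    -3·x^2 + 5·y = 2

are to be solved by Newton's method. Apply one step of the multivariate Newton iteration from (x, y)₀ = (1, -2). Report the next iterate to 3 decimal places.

(2.429, 2.714)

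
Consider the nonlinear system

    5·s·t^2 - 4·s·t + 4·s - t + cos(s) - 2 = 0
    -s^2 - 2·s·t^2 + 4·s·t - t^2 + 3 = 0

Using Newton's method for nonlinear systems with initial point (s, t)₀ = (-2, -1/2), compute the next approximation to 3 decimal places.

(-0.986, -0.021)

At (-2, -1/2): F = (-16.41615, 3.750).
Jacobian J = [[5·t^2 - 4·t - sin(s) + 4, 10·s·t - 4·s - 1], [-2·s - 2·t^2 + 4·t, -4·s·t + 4·s - 2·t]].
At the point, J = [[8.15930, 17.000], [1.500, -11.000]] (det J = -115.25227).
Solving J·Δ = −F gives Δ = (1.014, 0.479).
Then the next iterate is (s, t)₁ = (-0.986, -0.021).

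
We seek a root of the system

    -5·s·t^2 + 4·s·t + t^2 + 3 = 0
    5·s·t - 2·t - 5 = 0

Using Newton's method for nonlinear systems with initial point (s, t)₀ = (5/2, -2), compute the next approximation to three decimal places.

At (5/2, -2): F = (-63.000, -26.000).
Jacobian J = [[-5·t^2 + 4·t, -10·s·t + 4·s + 2·t], [5·t, 5·s - 2]].
At the point, J = [[-28.000, 56.000], [-10.000, 10.500]] (det J = 266.000).
Solving J·Δ = −F gives Δ = (-2.987, -0.368).
Then the next iterate is (s, t)₁ = (-0.487, -2.368).

(-0.487, -2.368)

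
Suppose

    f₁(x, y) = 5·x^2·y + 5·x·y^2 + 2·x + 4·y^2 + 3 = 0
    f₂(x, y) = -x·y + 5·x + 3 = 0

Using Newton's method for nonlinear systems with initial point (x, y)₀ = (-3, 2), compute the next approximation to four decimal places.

(-1.8462, 2.8462)

At (-3, 2): F = (43.0000, -6.0000).
Jacobian J = [[10·x·y + 5·y^2 + 2, 5·x^2 + 10·x·y + 8·y], [-y + 5, -x]].
At the point, J = [[-38.0000, 1.0000], [3.0000, 3.0000]] (det J = -117.0000).
Solving J·Δ = −F gives Δ = (1.1538, 0.8462).
Then the next iterate is (x, y)₁ = (-1.8462, 2.8462).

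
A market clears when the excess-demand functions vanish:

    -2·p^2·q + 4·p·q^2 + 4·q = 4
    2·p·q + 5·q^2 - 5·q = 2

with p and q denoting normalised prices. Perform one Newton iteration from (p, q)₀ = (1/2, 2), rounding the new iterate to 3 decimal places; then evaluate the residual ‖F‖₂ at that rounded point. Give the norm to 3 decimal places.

3.165

At (1/2, 2): F = (11.000, 10.000).
Jacobian J = [[-4·p·q + 4·q^2, -2·p^2 + 8·p·q + 4], [2·q, 2·p + 10·q - 5]].
At the point, J = [[12.000, 11.500], [4.000, 16.000]] (det J = 146.000).
Solving J·Δ = −F gives Δ = (-0.418, -0.521).
Then the next iterate is (p, q)₁ = (0.082, 1.479).
Re-evaluating at (0.082, 1.479): F = (2.61359, 1.78476), so ‖F‖₂ = 3.165.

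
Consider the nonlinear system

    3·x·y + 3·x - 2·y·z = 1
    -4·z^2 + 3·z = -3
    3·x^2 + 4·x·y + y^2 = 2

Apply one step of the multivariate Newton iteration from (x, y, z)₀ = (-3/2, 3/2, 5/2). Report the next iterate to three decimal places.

(-0.861, 0.195, 1.647)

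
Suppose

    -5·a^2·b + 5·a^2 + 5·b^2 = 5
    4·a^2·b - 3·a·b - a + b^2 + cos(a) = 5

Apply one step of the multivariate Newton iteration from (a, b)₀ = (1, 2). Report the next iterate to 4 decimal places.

(1.2430, 1.4954)

At (1, 2): F = (10.0000, 0.540302).
Jacobian J = [[-10·a·b + 10·a, -5·a^2 + 10·b], [8·a·b - 3·b - sin(a) - 1, 4·a^2 - 3·a + 2·b]].
At the point, J = [[-10.0000, 15.0000], [8.158529, 5.0000]] (det J = -172.377935).
Solving J·Δ = −F gives Δ = (0.2430, -0.5046).
Then the next iterate is (a, b)₁ = (1.2430, 1.4954).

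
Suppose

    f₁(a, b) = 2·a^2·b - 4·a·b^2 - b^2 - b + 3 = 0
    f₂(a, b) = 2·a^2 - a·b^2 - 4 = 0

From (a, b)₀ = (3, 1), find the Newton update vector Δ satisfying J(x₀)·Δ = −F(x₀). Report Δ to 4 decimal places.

(-1.1176, -0.2157)

At (3, 1): F = (7.0000, 11.0000).
Jacobian J = [[4·a·b - 4·b^2, 2·a^2 - 8·a·b - 2·b - 1], [4·a - b^2, -2·a·b]].
At the point, J = [[8.0000, -9.0000], [11.0000, -6.0000]] (det J = 51.0000).
Solving J·Δ = −F gives Δ = (-1.1176, -0.2157).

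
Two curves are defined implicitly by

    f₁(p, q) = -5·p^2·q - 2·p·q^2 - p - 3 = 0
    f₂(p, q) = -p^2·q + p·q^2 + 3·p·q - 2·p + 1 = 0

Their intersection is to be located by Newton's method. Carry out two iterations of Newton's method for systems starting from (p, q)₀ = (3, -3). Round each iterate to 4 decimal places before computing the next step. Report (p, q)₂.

At (3, -3): F = (75.0000, 22.0000).
Jacobian J = [[-10·p·q - 2·q^2 - 1, -5·p^2 - 4·p·q], [-2·p·q + q^2 + 3·q - 2, -p^2 + 2·p·q + 3·p]].
At the point, J = [[71.0000, -9.0000], [16.0000, -18.0000]] (det J = -1134.0000).
Solving J·Δ = −F gives Δ = (-1.0159, 0.3192).
Then the next iterate is (p, q)₁ = (1.9841, -2.6808).
Round to (1.9841, -2.6808) and repeat: F = (19.264576, 5.887362), J = [[37.816376, 1.592637], [7.782239, -8.622303]].
Δ = (-0.5185, 0.2148), so (p, q)₂ = (1.4656, -2.4660).

(1.4656, -2.4660)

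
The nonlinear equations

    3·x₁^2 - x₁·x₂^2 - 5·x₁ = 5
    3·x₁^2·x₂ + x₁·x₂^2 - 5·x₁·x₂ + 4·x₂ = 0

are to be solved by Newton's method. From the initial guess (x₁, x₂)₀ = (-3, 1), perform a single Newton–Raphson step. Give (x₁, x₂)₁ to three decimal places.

At (-3, 1): F = (40.000, 43.000).
Jacobian J = [[6·x₁ - x₂^2 - 5, -2·x₁·x₂], [6·x₁·x₂ + x₂^2 - 5·x₂, 3·x₁^2 + 2·x₁·x₂ - 5·x₁ + 4]].
At the point, J = [[-24.000, 6.000], [-22.000, 40.000]] (det J = -828.000).
Solving J·Δ = −F gives Δ = (1.621, -0.184).
Then the next iterate is (x₁, x₂)₁ = (-1.379, 0.816).

(-1.379, 0.816)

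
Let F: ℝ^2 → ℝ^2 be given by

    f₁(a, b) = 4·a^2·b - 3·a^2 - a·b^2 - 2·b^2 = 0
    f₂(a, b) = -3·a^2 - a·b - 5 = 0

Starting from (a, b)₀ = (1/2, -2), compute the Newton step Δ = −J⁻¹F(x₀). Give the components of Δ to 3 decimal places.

At (1/2, -2): F = (-12.750, -4.750).
Jacobian J = [[8·a·b - 6·a - b^2, 4·a^2 - 2·a·b - 4·b], [-6·a - b, -a]].
At the point, J = [[-15.000, 11.000], [-1.000, -0.500]] (det J = 18.500).
Solving J·Δ = −F gives Δ = (-3.169, -3.162).

(-3.169, -3.162)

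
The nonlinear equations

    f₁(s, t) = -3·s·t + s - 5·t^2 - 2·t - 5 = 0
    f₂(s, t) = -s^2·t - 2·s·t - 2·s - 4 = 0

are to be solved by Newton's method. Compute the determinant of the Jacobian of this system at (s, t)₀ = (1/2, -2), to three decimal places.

J = [[-3·t + 1, -3·s - 10·t - 2], [-2·s·t - 2·t - 2, -s^2 - 2·s]].
At the point, J = [[7.000, 16.500], [4.000, -1.250]].
det J = -74.750.

-74.750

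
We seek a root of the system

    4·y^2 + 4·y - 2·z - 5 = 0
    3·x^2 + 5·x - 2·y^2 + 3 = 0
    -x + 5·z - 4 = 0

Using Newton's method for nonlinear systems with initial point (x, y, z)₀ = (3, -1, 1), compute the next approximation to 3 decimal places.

(1.442, -2.794, 1.088)

At (3, -1, 1): F = (-7.000, 43.000, -2.000).
Jacobian J = [[0, 8·y + 4, -2], [6·x + 5, -4·y, 0], [-1, 0, 5]].
At the point, J = [[0.000, -4.000, -2.000], [23.000, 4.000, 0.000], [-1.000, 0.000, 5.000]] (det J = 452.000).
Solving J·Δ = −F gives Δ = (-1.558, -1.794, 0.088).
Then the next iterate is (x, y, z)₁ = (1.442, -2.794, 1.088).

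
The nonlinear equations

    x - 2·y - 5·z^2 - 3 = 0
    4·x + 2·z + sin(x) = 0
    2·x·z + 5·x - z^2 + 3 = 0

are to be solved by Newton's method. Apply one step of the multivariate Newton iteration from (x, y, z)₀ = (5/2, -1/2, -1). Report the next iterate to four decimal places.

(-0.0128, -5.4076, -1.2802)

At (5/2, -1/2, -1): F = (-4.5000, 8.598472, 9.5000).
Jacobian J = [[1, -2, -10·z], [cos(x) + 4, 0, 2], [2·z + 5, 0, 2·x - 2·z]].
At the point, J = [[1.0000, -2.0000, 10.0000], [3.198856, 0.0000, 2.0000], [3.0000, 0.0000, 7.0000]] (det J = 32.783989).
Solving J·Δ = −F gives Δ = (-2.5128, -4.9076, -0.2802).
Then the next iterate is (x, y, z)₁ = (-0.0128, -5.4076, -1.2802).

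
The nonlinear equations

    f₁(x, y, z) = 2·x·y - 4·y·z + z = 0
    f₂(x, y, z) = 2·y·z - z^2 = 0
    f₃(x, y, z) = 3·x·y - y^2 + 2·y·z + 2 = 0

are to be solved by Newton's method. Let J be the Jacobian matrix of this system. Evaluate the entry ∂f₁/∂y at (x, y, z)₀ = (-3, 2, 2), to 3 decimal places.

-14.000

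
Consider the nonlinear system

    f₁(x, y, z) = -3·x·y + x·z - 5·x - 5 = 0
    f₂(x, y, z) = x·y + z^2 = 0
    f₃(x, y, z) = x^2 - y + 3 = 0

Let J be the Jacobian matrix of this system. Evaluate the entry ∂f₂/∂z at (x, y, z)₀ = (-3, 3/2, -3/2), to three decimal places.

∂f₂/∂z = 2·z.
At (-3, 3/2, -3/2) this is -3.000.

-3.000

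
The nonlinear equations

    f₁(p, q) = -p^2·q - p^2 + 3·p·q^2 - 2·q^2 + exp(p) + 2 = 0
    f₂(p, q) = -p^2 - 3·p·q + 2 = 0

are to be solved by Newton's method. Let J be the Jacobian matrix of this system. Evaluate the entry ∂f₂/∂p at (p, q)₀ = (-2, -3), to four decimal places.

13.0000

∂f₂/∂p = -2·p - 3·q.
At (-2, -3) this is 13.0000.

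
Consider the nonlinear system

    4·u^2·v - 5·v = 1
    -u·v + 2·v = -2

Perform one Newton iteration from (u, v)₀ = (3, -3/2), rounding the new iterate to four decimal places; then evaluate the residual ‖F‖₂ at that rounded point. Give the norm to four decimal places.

181.9594

At (3, -3/2): F = (-47.5000, 3.5000).
Jacobian J = [[8·u·v, 4·u^2 - 5], [-v, -u + 2]].
At the point, J = [[-36.0000, 31.0000], [1.5000, -1.0000]] (det J = -10.5000).
Solving J·Δ = −F gives Δ = (-5.8095, -5.2143).
Then the next iterate is (u, v)₁ = (-2.8095, -6.7143).
Re-evaluating at (-2.8095, -6.7143): F = (-179.420175, -30.292426), so ‖F‖₂ = 181.9594.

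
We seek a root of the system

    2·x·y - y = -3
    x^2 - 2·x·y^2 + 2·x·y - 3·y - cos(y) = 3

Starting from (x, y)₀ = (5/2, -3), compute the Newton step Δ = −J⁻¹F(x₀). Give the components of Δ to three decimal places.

At (5/2, -3): F = (-9.000, -46.76001).
Jacobian J = [[2·y, 2·x - 1], [2·x - 2·y^2 + 2·y, -4·x·y + 2·x + sin(y) - 3]].
At the point, J = [[-6.000, 4.000], [-19.000, 31.85888]] (det J = -115.15328).
Solving J·Δ = −F gives Δ = (-0.866, 0.951).

(-0.866, 0.951)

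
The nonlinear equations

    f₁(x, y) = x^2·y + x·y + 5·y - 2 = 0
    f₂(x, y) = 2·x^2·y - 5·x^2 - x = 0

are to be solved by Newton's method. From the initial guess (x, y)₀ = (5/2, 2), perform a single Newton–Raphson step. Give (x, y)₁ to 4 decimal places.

At (5/2, 2): F = (25.5000, -8.7500).
Jacobian J = [[2·x·y + y, x^2 + x + 5], [4·x·y - 10·x - 1, 2·x^2]].
At the point, J = [[12.0000, 13.7500], [-6.0000, 12.5000]] (det J = 232.5000).
Solving J·Δ = −F gives Δ = (-1.8884, -0.2065).
Then the next iterate is (x, y)₁ = (0.6116, 1.7935).

(0.6116, 1.7935)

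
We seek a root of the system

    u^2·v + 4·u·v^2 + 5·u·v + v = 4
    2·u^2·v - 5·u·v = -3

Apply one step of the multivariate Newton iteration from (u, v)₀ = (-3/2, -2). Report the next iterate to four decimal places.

(-0.8778, -1.3907)

At (-3/2, -2): F = (-19.5000, -21.0000).
Jacobian J = [[2·u·v + 4·v^2 + 5·v, u^2 + 8·u·v + 5·u + 1], [4·u·v - 5·v, 2·u^2 - 5·u]].
At the point, J = [[12.0000, 19.7500], [22.0000, 12.0000]] (det J = -290.5000).
Solving J·Δ = −F gives Δ = (0.6222, 0.6093).
Then the next iterate is (u, v)₁ = (-0.8778, -1.3907).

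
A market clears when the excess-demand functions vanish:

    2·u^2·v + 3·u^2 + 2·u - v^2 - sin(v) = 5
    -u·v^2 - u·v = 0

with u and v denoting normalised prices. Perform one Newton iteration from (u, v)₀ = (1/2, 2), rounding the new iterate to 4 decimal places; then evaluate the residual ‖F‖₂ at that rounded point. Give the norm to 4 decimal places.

At (1/2, 2): F = (-7.159297, -3.0000).
Jacobian J = [[4·u·v + 6·u + 2, 2·u^2 - 2·v - cos(v)], [-v^2 - v, -2·u·v - u]].
At the point, J = [[9.0000, -3.083853], [-6.0000, -2.5000]] (det J = -41.003119).
Solving J·Δ = −F gives Δ = (0.2109, -1.7061).
Then the next iterate is (u, v)₁ = (0.7109, 0.2939).
Re-evaluating at (0.7109, 0.2939): F = (-2.141066, -0.270339), so ‖F‖₂ = 2.1581.

2.1581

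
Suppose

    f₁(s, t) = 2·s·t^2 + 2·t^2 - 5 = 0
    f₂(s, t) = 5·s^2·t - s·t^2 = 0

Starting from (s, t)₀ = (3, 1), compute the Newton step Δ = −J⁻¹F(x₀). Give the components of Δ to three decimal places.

(-1.438, -0.008)

At (3, 1): F = (3.000, 42.000).
Jacobian J = [[2·t^2, 4·s·t + 4·t], [10·s·t - t^2, 5·s^2 - 2·s·t]].
At the point, J = [[2.000, 16.000], [29.000, 39.000]] (det J = -386.000).
Solving J·Δ = −F gives Δ = (-1.438, -0.008).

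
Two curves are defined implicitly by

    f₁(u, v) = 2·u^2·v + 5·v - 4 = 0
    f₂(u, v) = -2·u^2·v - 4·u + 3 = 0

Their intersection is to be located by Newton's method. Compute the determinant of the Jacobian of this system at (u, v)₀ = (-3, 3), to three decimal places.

-88.000

J = [[4·u·v, 2·u^2 + 5], [-4·u·v - 4, -2·u^2]].
At the point, J = [[-36.000, 23.000], [32.000, -18.000]].
det J = -88.000.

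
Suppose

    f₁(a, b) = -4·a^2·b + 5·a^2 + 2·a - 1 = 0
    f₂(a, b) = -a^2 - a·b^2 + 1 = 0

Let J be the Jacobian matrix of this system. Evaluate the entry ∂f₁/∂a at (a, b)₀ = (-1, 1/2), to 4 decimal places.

-4.0000

∂f₁/∂a = -8·a·b + 10·a + 2.
At (-1, 1/2) this is -4.0000.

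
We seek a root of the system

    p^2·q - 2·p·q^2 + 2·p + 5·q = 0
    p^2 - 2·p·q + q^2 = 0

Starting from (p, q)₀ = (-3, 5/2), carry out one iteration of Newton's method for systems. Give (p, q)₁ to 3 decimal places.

(-0.054, 2.696)

At (-3, 5/2): F = (66.500, 30.250).
Jacobian J = [[2·p·q - 2·q^2 + 2, p^2 - 4·p·q + 5], [2·p - 2·q, -2·p + 2·q]].
At the point, J = [[-25.500, 44.000], [-11.000, 11.000]] (det J = 203.500).
Solving J·Δ = −F gives Δ = (2.946, 0.196).
Then the next iterate is (p, q)₁ = (-0.054, 2.696).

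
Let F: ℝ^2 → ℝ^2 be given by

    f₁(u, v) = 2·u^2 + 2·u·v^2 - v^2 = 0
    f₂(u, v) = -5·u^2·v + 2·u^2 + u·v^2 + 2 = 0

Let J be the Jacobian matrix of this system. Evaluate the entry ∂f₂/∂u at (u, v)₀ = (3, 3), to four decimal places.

-69.0000

∂f₂/∂u = -10·u·v + 4·u + v^2.
At (3, 3) this is -69.0000.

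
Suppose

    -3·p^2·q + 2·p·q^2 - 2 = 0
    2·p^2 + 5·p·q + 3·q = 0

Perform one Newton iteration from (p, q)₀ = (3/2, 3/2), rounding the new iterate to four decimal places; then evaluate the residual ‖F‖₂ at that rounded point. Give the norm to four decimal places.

At (3/2, 3/2): F = (-5.3750, 20.2500).
Jacobian J = [[-6·p·q + 2·q^2, -3·p^2 + 4·p·q], [4·p + 5·q, 5·p + 3]].
At the point, J = [[-9.0000, 2.2500], [13.5000, 10.5000]] (det J = -124.8750).
Solving J·Δ = −F gives Δ = (-0.8168, -0.8784).
Then the next iterate is (p, q)₁ = (0.6832, 0.6216).
Re-evaluating at (0.6832, 0.6216): F = (-2.342460, 4.921710), so ‖F‖₂ = 5.4507.

5.4507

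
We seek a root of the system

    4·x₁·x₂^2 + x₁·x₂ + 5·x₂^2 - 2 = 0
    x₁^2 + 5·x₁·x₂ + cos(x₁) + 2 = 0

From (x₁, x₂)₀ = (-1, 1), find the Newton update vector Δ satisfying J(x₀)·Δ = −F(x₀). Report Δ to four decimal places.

(0.3973, 0.0133)

At (-1, 1): F = (-2.0000, -1.459698).
Jacobian J = [[4·x₂^2 + x₂, 8·x₁·x₂ + x₁ + 10·x₂], [2·x₁ + 5·x₂ - sin(x₁), 5·x₁]].
At the point, J = [[5.0000, 1.0000], [3.841471, -5.0000]] (det J = -28.841471).
Solving J·Δ = −F gives Δ = (0.3973, 0.0133).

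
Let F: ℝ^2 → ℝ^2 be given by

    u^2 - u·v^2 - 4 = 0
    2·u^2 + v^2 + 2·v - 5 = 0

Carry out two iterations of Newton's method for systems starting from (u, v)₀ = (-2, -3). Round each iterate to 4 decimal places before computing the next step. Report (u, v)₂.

(-1.7844, -0.9746)

At (-2, -3): F = (18.0000, 6.0000).
Jacobian J = [[2·u - v^2, -2·u·v], [4·u, 2·v + 2]].
At the point, J = [[-13.0000, -12.0000], [-8.0000, -4.0000]] (det J = -44.0000).
Solving J·Δ = −F gives Δ = (0.0000, 1.5000).
Then the next iterate is (u, v)₁ = (-2.0000, -1.5000).
Round to (-2.0000, -1.5000) and repeat: F = (4.5000, 2.2500), J = [[-6.2500, -6.0000], [-8.0000, -1.0000]].
Δ = (0.2156, 0.5254), so (u, v)₂ = (-1.7844, -0.9746).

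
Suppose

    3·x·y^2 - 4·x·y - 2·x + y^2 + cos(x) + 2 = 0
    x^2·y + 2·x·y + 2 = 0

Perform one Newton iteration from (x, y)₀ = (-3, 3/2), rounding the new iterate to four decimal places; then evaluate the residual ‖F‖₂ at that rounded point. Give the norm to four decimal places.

3.0196

At (-3, 3/2): F = (7.010008, 6.5000).
Jacobian J = [[3·y^2 - 4·y - sin(x) - 2, 6·x·y - 4·x + 2·y], [2·x·y + 2·y, x^2 + 2·x]].
At the point, J = [[-1.108880, -12.0000], [-6.0000, 3.0000]] (det J = -75.326640).
Solving J·Δ = −F gives Δ = (1.3147, 0.4627).
Then the next iterate is (x, y)₁ = (-1.6853, 1.9627).
Re-evaluating at (-1.6853, 1.9627): F = (2.863197, 0.959055), so ‖F‖₂ = 3.0196.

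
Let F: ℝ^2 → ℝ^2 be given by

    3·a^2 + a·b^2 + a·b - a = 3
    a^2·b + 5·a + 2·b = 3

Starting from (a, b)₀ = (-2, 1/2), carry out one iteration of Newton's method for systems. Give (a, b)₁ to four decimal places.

(-1.7236, 2.0285)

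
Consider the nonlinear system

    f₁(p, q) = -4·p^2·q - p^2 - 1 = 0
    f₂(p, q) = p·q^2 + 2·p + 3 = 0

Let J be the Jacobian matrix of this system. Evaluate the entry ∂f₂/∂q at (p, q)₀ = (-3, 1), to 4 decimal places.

-6.0000

∂f₂/∂q = 2·p·q.
At (-3, 1) this is -6.0000.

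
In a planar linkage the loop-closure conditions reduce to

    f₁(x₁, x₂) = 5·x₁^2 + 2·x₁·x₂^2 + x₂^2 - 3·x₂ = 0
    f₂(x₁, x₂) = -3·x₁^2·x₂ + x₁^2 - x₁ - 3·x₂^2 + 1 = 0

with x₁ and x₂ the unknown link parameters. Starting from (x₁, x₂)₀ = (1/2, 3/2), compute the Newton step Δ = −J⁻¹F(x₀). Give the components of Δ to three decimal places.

(0.116, -0.784)

At (1/2, 3/2): F = (1.250, -7.125).
Jacobian J = [[10·x₁ + 2·x₂^2, 4·x₁·x₂ + 2·x₂ - 3], [-6·x₁·x₂ + 2·x₁ - 1, -3·x₁^2 - 6·x₂]].
At the point, J = [[9.500, 3.000], [-4.500, -9.750]] (det J = -79.125).
Solving J·Δ = −F gives Δ = (0.116, -0.784).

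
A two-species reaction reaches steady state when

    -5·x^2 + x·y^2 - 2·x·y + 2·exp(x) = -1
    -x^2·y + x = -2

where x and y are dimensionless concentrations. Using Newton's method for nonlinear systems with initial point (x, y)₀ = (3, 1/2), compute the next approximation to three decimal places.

At (3, 1/2): F = (-6.07893, 0.500).
Jacobian J = [[-10·x + y^2 - 2·y + 2·exp(x), 2·x·y - 2·x], [-2·x·y + 1, -x^2]].
At the point, J = [[9.42107, -3.000], [-2.000, -9.000]] (det J = -90.78966).
Solving J·Δ = −F gives Δ = (0.619, -0.082).
Then the next iterate is (x, y)₁ = (3.619, 0.418).

(3.619, 0.418)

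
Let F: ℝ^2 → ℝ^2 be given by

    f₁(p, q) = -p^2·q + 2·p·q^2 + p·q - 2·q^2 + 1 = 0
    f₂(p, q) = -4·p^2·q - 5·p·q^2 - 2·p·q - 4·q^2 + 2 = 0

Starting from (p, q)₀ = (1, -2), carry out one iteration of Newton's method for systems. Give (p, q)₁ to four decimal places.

At (1, -2): F = (1.0000, -22.0000).
Jacobian J = [[-2·p·q + 2·q^2 + q, -p^2 + 4·p·q + p - 4·q], [-8·p·q - 5·q^2 - 2·q, -4·p^2 - 10·p·q - 2·p - 8·q]].
At the point, J = [[10.0000, 0.0000], [0.0000, 30.0000]] (det J = 300.0000).
Solving J·Δ = −F gives Δ = (-0.1000, 0.7333).
Then the next iterate is (p, q)₁ = (0.9000, -1.2667).

(0.9000, -1.2667)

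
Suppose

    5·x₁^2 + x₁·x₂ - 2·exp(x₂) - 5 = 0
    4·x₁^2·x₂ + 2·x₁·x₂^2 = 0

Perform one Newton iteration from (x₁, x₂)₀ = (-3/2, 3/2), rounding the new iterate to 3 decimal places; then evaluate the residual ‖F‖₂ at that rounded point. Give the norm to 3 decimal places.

At (-3/2, 3/2): F = (-4.96338, 6.750).
Jacobian J = [[10·x₁ + x₂, x₁ - 2·exp(x₂)], [8·x₁·x₂ + 2·x₂^2, 4·x₁^2 + 4·x₁·x₂]].
At the point, J = [[-13.500, -10.46338], [-13.500, 0.000]] (det J = -141.25560).
Solving J·Δ = −F gives Δ = (0.500, -1.119).
Then the next iterate is (x₁, x₂)₁ = (-1.000, 0.381).
Re-evaluating at (-1.000, 0.381): F = (-3.30850, 1.23368), so ‖F‖₂ = 3.531.

3.531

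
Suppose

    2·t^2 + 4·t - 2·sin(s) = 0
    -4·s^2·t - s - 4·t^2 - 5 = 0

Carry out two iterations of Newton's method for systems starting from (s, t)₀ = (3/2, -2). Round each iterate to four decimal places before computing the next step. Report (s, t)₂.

At (3/2, -2): F = (-1.994990, -4.5000).
Jacobian J = [[-2·cos(s), 4·t + 4], [-8·s·t - 1, -4·s^2 - 8·t]].
At the point, J = [[-0.141474, -4.0000], [23.0000, 7.0000]] (det J = 91.009679).
Solving J·Δ = −F gives Δ = (0.3512, -0.5112).
Then the next iterate is (s, t)₁ = (1.8512, -2.5112).
Round to (1.8512, -2.5112) and repeat: F = (0.645563, 2.347240), J = [[0.553487, -6.0448], [36.189868, 6.381834]].
Δ = (-0.0824, 0.0993), so (s, t)₂ = (1.7688, -2.4119).

(1.7688, -2.4119)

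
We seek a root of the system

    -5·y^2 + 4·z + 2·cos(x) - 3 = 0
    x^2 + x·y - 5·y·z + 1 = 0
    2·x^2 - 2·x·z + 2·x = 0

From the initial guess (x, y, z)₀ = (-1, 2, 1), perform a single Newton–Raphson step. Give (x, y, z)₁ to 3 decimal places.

At (-1, 2, 1): F = (-17.91940, -10.000, 2.000).
Jacobian J = [[-2·sin(x), -10·y, 4], [2·x + y, x - 5·z, -5·y], [4·x - 2·z + 2, 0, -2·x]].
At the point, J = [[1.68294, -20.000, 4.000], [0.000, -6.000, -10.000], [-4.000, 0.000, 2.000]] (det J = -916.19530).
Solving J·Δ = −F gives Δ = (0.287, -0.957, -0.426).
Then the next iterate is (x, y, z)₁ = (-0.713, 1.043, 0.574).

(-0.713, 1.043, 0.574)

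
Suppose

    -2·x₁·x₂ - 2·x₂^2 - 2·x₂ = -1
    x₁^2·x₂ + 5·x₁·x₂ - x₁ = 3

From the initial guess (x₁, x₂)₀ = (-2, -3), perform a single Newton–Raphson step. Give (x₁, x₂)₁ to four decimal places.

At (-2, -3): F = (-23.0000, 17.0000).
Jacobian J = [[-2·x₂, -2·x₁ - 4·x₂ - 2], [2·x₁·x₂ + 5·x₂ - 1, x₁^2 + 5·x₁]].
At the point, J = [[6.0000, 14.0000], [-4.0000, -6.0000]] (det J = 20.0000).
Solving J·Δ = −F gives Δ = (5.0000, -0.5000).
Then the next iterate is (x₁, x₂)₁ = (3.0000, -3.5000).

(3.0000, -3.5000)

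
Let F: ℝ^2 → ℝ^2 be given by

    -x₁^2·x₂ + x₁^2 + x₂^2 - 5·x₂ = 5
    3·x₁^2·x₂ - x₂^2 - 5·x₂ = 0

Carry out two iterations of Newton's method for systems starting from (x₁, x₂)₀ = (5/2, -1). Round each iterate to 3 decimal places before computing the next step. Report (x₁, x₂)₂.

At (5/2, -1): F = (13.500, -14.750).
Jacobian J = [[-2·x₁·x₂ + 2·x₁, -x₁^2 + 2·x₂ - 5], [6·x₁·x₂, 3·x₁^2 - 2·x₂ - 5]].
At the point, J = [[10.000, -13.250], [-15.000, 15.750]] (det J = -41.250).
Solving J·Δ = −F gives Δ = (0.417, 1.333).
Then the next iterate is (x₁, x₂)₁ = (2.917, 0.333).
Round to (2.917, 0.333) and repeat: F = (-0.87868, 6.72449), J = [[3.89128, -12.84289], [5.82817, 19.86067]].
Δ = (-0.453, -0.206), so (x₁, x₂)₂ = (2.464, 0.127).

(2.464, 0.127)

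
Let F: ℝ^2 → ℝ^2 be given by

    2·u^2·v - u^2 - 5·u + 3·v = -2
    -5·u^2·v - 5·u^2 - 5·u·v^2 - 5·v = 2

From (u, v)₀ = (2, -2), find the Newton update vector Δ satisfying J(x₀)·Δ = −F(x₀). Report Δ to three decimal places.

(-1.008, 0.800)

At (2, -2): F = (-34.000, -12.000).
Jacobian J = [[4·u·v - 2·u - 5, 2·u^2 + 3], [-10·u·v - 10·u - 5·v^2, -5·u^2 - 10·u·v - 5]].
At the point, J = [[-25.000, 11.000], [0.000, 15.000]] (det J = -375.000).
Solving J·Δ = −F gives Δ = (-1.008, 0.800).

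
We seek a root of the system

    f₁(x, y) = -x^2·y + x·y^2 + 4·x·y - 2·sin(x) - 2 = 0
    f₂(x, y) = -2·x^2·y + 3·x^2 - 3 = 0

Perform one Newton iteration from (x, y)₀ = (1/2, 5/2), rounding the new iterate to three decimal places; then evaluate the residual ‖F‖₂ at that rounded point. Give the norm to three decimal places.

1817.471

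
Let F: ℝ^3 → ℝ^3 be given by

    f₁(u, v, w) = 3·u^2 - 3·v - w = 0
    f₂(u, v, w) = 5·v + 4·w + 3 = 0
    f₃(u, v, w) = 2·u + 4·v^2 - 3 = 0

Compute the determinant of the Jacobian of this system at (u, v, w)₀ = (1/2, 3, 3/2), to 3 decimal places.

-302.000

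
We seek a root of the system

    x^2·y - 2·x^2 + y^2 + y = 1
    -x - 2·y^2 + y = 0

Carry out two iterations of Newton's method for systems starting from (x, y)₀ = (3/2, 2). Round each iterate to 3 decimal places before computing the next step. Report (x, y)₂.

(-1.079, 1.064)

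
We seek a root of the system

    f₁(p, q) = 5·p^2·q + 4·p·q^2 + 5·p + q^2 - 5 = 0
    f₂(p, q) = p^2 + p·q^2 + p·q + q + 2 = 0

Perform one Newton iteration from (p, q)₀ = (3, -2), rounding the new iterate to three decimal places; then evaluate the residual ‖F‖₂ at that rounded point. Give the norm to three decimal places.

At (3, -2): F = (-28.000, 15.000).
Jacobian J = [[10·p·q + 4·q^2 + 5, 5·p^2 + 8·p·q + 2·q], [2·p + q^2 + q, 2·p·q + p + 1]].
At the point, J = [[-39.000, -7.000], [8.000, -8.000]] (det J = 368.000).
Solving J·Δ = −F gives Δ = (-0.894, 0.981).
Then the next iterate is (p, q)₁ = (2.106, -1.019).
Re-evaluating at (2.106, -1.019): F = (-7.28201, 5.45701), so ‖F‖₂ = 9.100.

9.100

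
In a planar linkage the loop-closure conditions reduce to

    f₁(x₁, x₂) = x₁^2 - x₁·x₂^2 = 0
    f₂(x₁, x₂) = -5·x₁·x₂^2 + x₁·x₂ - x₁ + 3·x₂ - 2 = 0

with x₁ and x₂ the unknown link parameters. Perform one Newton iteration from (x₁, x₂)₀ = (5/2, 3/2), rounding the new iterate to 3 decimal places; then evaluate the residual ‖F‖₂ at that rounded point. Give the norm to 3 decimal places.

6.847

At (5/2, 3/2): F = (0.625, -24.375).
Jacobian J = [[2·x₁ - x₂^2, -2·x₁·x₂], [-5·x₂^2 + x₂ - 1, -10·x₁·x₂ + x₁ + 3]].
At the point, J = [[2.750, -7.500], [-10.750, -32.000]] (det J = -168.625).
Solving J·Δ = −F gives Δ = (-1.203, -0.358).
Then the next iterate is (x₁, x₂)₁ = (1.297, 1.142).
Re-evaluating at (1.297, 1.142): F = (-0.00929, -6.84733), so ‖F‖₂ = 6.847.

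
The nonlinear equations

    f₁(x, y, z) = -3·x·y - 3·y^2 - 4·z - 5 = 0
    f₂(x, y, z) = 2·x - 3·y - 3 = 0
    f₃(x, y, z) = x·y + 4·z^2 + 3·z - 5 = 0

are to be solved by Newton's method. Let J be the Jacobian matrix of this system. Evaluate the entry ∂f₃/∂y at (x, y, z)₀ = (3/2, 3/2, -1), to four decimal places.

∂f₃/∂y = x.
At (3/2, 3/2, -1) this is 1.5000.

1.5000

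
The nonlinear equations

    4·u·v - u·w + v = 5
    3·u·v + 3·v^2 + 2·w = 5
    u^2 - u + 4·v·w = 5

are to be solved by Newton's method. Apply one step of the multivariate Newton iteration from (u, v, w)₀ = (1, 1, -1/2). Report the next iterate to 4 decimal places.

At (1, 1, -1/2): F = (0.5000, 0.0000, -7.0000).
Jacobian J = [[4·v - w, 4·u + 1, -u], [3·v, 3·u + 6·v, 2], [2·u - 1, 4·w, 4·v]].
At the point, J = [[4.5000, 5.0000, -1.0000], [3.0000, 9.0000, 2.0000], [1.0000, -2.0000, 4.0000]] (det J = 145.0000).
Solving J·Δ = −F gives Δ = (0.7793, -0.5448, 1.2828).
Then the next iterate is (u, v, w)₁ = (1.7793, 0.4552, 0.7828).

(1.7793, 0.4552, 0.7828)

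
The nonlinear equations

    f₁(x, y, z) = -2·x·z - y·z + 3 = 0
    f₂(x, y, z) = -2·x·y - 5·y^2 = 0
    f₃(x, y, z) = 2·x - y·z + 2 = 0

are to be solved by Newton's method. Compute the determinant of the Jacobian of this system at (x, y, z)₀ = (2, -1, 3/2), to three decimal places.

J = [[-2·z, -z, -2·x - y], [-2·y, -2·x - 10·y, 0], [2, -z, -y]].
At the point, J = [[-3.000, -1.500, -3.000], [2.000, 6.000, 0.000], [2.000, -1.500, 1.000]].
det J = 30.000.

30.000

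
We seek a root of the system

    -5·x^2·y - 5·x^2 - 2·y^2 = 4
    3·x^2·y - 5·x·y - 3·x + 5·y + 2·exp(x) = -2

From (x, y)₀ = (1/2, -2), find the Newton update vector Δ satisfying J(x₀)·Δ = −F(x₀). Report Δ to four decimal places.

(-1.3086, 2.5620)

At (1/2, -2): F = (-10.7500, -2.702557).
Jacobian J = [[-10·x·y - 10·x, -5·x^2 - 4·y], [6·x·y - 5·y + 2·exp(x) - 3, 3·x^2 - 5·x + 5]].
At the point, J = [[5.0000, 6.7500], [4.297443, 3.2500]] (det J = -12.757737).
Solving J·Δ = −F gives Δ = (-1.3086, 2.5620).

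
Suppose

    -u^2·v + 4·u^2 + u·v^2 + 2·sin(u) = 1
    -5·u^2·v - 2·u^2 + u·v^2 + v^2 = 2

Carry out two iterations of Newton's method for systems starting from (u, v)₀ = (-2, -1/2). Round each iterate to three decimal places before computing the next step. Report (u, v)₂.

(-0.865, -0.782)

At (-2, -1/2): F = (14.68141, -0.250).
Jacobian J = [[-2·u·v + 8·u + v^2 + 2·cos(u), -u^2 + 2·u·v], [-10·u·v - 4·u + v^2, -5·u^2 + 2·u·v + 2·v]].
At the point, J = [[-18.58229, -2.000], [-1.750, -19.000]] (det J = 349.56358).
Solving J·Δ = −F gives Δ = (0.799, -0.087).
Then the next iterate is (u, v)₁ = (-1.201, -0.587).
Round to (-1.201, -0.587) and repeat: F = (3.33766, -0.72061), J = [[-9.95055, -0.03243], [-1.90130, -6.97603]].
Δ = (0.336, -0.195), so (u, v)₂ = (-0.865, -0.782).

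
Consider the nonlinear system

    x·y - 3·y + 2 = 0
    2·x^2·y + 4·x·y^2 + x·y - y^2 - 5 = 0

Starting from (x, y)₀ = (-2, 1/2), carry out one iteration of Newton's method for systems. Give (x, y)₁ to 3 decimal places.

(-3.411, 0.259)

At (-2, 1/2): F = (-0.500, -4.250).
Jacobian J = [[y, x - 3], [4·x·y + 4·y^2 + y, 2·x^2 + 8·x·y + x - 2·y]].
At the point, J = [[0.500, -5.000], [-2.500, -3.000]] (det J = -14.000).
Solving J·Δ = −F gives Δ = (-1.411, -0.241).
Then the next iterate is (x, y)₁ = (-3.411, 0.259).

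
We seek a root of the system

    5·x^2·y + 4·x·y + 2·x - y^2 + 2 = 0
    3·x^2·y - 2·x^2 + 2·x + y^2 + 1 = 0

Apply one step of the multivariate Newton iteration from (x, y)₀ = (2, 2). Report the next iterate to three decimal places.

At (2, 2): F = (58.000, 25.000).
Jacobian J = [[10·x·y + 4·y + 2, 5·x^2 + 4·x - 2·y], [6·x·y - 4·x + 2, 3·x^2 + 2·y]].
At the point, J = [[50.000, 24.000], [18.000, 16.000]] (det J = 368.000).
Solving J·Δ = −F gives Δ = (-0.891, -0.560).
Then the next iterate is (x, y)₁ = (1.109, 1.440).

(1.109, 1.440)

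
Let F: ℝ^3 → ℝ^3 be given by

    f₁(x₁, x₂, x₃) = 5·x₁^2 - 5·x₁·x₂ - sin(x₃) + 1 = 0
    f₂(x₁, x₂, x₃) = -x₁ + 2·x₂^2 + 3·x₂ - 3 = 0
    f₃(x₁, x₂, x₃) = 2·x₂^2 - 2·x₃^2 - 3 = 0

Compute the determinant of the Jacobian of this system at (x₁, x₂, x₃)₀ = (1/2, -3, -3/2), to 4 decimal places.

-1095.8488

J = [[10·x₁ - 5·x₂, -5·x₁, -cos(x₃)], [-1, 4·x₂ + 3, 0], [0, 4·x₂, -4·x₃]].
At the point, J = [[20.0000, -2.5000, -0.070737], [-1.0000, -9.0000, 0.0000], [0.0000, -12.0000, 6.0000]].
det J = -1095.8488.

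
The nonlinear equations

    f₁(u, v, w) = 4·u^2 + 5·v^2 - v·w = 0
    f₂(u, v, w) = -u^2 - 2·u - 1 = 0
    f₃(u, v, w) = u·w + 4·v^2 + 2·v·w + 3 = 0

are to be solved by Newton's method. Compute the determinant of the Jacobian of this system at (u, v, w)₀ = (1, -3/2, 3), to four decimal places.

J = [[8·u, 10·v - w, -v], [-2·u - 2, 0, 0], [w, 8·v + 2·w, u + 2·v]].
At the point, J = [[8.0000, -18.0000, 1.5000], [-4.0000, 0.0000, 0.0000], [3.0000, -6.0000, -2.0000]].
det J = 180.0000.

180.0000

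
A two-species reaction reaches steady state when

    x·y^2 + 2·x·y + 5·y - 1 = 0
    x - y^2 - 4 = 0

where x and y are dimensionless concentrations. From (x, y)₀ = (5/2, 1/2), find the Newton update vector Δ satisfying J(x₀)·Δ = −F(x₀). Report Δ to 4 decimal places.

(1.2545, -0.4955)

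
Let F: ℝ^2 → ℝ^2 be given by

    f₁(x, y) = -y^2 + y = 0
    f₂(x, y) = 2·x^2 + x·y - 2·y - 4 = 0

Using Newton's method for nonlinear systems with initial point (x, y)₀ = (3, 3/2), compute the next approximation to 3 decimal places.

(1.880, 1.125)

At (3, 3/2): F = (-0.750, 15.500).
Jacobian J = [[0, -2·y + 1], [4·x + y, x - 2]].
At the point, J = [[0.000, -2.000], [13.500, 1.000]] (det J = 27.000).
Solving J·Δ = −F gives Δ = (-1.120, -0.375).
Then the next iterate is (x, y)₁ = (1.880, 1.125).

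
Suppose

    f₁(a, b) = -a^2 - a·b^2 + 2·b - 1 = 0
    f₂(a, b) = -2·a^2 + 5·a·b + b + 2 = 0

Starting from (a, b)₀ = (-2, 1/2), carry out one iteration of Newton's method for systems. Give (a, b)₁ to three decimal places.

(-1.030, 0.465)

At (-2, 1/2): F = (-3.500, -10.500).
Jacobian J = [[-2·a - b^2, -2·a·b + 2], [-4·a + 5·b, 5·a + 1]].
At the point, J = [[3.750, 4.000], [10.500, -9.000]] (det J = -75.750).
Solving J·Δ = −F gives Δ = (0.970, -0.035).
Then the next iterate is (a, b)₁ = (-1.030, 0.465).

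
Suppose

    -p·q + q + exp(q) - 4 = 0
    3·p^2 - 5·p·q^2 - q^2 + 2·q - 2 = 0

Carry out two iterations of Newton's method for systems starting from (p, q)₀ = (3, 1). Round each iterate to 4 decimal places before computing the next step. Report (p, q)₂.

(-1.6538, 1.0926)

At (3, 1): F = (-3.281718, 11.0000).
Jacobian J = [[-q, -p + exp(q) + 1], [6·p - 5·q^2, -10·p·q - 2·q + 2]].
At the point, J = [[-1.0000, 0.718282], [13.0000, -30.0000]] (det J = 20.662336).
Solving J·Δ = −F gives Δ = (-4.3824, -1.5324).
Then the next iterate is (p, q)₁ = (-1.3824, -0.5324).
Round to (-1.3824, -0.5324) and repeat: F = (-4.681196, 4.344044), J = [[0.5324, 2.969594], [-9.711649, -4.295098]].
Δ = (-0.2714, 1.6250), so (p, q)₂ = (-1.6538, 1.0926).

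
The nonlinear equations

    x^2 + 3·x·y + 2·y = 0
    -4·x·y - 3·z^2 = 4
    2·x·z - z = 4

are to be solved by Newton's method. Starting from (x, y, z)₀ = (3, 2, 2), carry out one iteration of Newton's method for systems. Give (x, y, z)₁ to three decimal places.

At (3, 2, 2): F = (31.000, -40.000, 6.000).
Jacobian J = [[2·x + 3·y, 3·x + 2, 0], [-4·y, -4·x, -6·z], [2·z, 0, 2·x - 1]].
At the point, J = [[12.000, 11.000, 0.000], [-8.000, -12.000, -12.000], [4.000, 0.000, 5.000]] (det J = -808.000).
Solving J·Δ = −F gives Δ = (-0.559, -2.208, -0.752).
Then the next iterate is (x, y, z)₁ = (2.441, -0.208, 1.248).

(2.441, -0.208, 1.248)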